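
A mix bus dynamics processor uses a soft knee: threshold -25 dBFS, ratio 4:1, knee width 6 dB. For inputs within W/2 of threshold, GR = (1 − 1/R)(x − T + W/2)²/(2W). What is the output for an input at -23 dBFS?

-24.5625 dBFS

x − T + W/2 = -23 − (-25) + 3 = 5.
GR = (1 − 1/4) × 5² / 12 = 0.75 × 25 / 12 = 1.5625 dB.
Output = -23 − 1.5625 = -24.5625 dBFS.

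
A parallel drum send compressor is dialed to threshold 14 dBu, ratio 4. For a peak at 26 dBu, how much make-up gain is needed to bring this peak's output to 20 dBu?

3 dB

Overshoot 12 dB → 12/4 = 3 dB after compression, so the compressed level is 14 + 3 = 17 dBu.
Make-up = target − compressed = 20 − 17 = 3 dB.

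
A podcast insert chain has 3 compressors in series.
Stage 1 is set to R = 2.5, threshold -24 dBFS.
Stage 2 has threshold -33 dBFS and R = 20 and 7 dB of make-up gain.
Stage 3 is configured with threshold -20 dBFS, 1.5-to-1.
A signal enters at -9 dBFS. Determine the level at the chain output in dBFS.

-25.25 dBFS

Stage 1: overshoot 15 dB → 15/2.5 = 6 dB → -18 dBFS.
Stage 2: overshoot 15 dB → 15/20 = 0.75 dB → -32.25 dBFS; +7 dB make-up → -25.25 dBFS.
Stage 3: -25.25 dBFS is at or below the -20 dBFS threshold — no compression; output -25.25 dBFS.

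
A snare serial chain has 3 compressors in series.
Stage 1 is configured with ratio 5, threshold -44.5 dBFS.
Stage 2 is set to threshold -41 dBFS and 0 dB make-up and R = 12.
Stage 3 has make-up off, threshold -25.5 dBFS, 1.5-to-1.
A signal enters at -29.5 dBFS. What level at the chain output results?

-41.5 dBFS

Stage 1: overshoot 15 dB → 15/5 = 3 dB → -41.5 dBFS.
Stage 2: -41.5 dBFS is at or below the -41 dBFS threshold — no compression; output -41.5 dBFS.
Stage 3: below threshold (-41.5 ≤ -25.5); passes unchanged; output -41.5 dBFS.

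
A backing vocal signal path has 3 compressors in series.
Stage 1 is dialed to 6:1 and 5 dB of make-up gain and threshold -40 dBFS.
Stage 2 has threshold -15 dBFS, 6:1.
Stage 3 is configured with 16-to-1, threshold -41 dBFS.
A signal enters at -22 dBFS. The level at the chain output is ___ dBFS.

Stage 1: overshoot 18 dB → 18/6 = 3 dB → -37 dBFS; +5 dB make-up → -32 dBFS.
Stage 2: -32 dBFS is at or below the -15 dBFS threshold — no compression; output -32 dBFS.
Stage 3: overshoot 9 dB → 9/16 = 0.5625 dB → -40.4375 dBFS.

-40.4375 dBFS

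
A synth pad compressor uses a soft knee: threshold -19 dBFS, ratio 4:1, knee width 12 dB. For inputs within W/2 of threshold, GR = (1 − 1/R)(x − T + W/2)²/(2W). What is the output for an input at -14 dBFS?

x − T + W/2 = -14 − (-19) + 6 = 11.
GR = (1 − 1/4) × 11² / 24 = 0.75 × 121 / 24 = 3.78125 dB.
Output = -14 − 3.78125 = -17.78125 dBFS.

-17.78125 dBFS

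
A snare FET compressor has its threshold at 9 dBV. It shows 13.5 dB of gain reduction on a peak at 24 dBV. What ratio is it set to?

10:1

Input overshoot = 24 − 9 = 15 dB.
Output overshoot = 15 − 13.5 = 1.5 dB.
Ratio = input overshoot / output overshoot = 15 / 1.5 = 10.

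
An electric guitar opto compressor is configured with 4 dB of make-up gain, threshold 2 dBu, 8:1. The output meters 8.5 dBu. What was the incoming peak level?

Stripping the +4 dB make-up gives 4.5 dBu at the gain stage.
That's 2.5 dB above the 2 dBu threshold.
Input overshoot = R × output overshoot = 20 dB → input = 2 + 20 = 22 dBu.

22 dBu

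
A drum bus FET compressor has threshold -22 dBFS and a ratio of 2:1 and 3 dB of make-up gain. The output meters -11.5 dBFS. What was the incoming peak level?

Remove make-up: -11.5 − 3 = -14.5 dBFS.
That's 7.5 dB above the -22 dBFS threshold.
Undo the ratio: input overshoot = 7.5 × 2 = 15 dB, giving input = -7 dBFS.

-7 dBFS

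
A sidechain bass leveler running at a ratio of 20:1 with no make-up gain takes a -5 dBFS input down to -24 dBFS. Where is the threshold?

Gain reduction = -5 − (-24) = 19 dB; output overshoot = GR / (R − 1) = 19 / 19 = 1 dB.
Threshold = output − output overshoot = -24 − 1 = -25 dBFS.

-25 dBFS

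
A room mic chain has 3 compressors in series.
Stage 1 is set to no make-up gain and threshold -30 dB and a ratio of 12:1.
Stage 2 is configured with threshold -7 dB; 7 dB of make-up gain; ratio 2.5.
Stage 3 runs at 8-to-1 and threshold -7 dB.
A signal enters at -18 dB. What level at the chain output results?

-22 dB

Stage 1: -18 dB is 12 dB over -30 dB; at 12:1 that becomes 1 dB over, giving -29 dB.
Stage 2: -29 dB ≤ -7 dB, so stage 2 doesn't engage; make-up brings it to -22 dB.
Stage 3: -22 dB ≤ -7 dB, so stage 3 doesn't engage; output -22 dB.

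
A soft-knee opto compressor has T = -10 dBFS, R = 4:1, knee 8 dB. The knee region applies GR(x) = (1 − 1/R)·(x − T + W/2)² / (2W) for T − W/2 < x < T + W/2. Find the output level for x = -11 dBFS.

-11.421875 dBFS

x − T + W/2 = -11 − (-10) + 4 = 3.
GR = (1 − 1/4) × 3² / 16 = 0.75 × 9 / 16 = 0.421875 dB.
Output = -11 − 0.421875 = -11.421875 dBFS.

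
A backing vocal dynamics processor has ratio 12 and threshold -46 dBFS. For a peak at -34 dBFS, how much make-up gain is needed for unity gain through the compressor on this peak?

Without make-up, output = threshold + overshoot/12 = -46 + 1 = -45 dBFS.
Gap to target: 11 dB.

11 dB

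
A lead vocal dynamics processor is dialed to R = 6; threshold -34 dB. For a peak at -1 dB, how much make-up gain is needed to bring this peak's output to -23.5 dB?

5 dB

Overshoot 33 dB → 33/6 = 5.5 dB after compression, so the compressed level is -34 + 5.5 = -28.5 dB.
Make-up = target − compressed = -23.5 − (-28.5) = 5 dB.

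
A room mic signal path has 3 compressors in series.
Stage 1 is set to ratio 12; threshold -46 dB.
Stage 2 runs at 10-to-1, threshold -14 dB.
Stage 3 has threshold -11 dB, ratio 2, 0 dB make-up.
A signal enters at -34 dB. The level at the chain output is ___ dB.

Stage 1: -34 dB is 12 dB over -46 dB; at 12:1 that becomes 1 dB over, giving -45 dB.
Stage 2: -45 dB ≤ -14 dB, so stage 2 doesn't engage; output -45 dB.
Stage 3: below threshold (-45 ≤ -11); passes unchanged; output -45 dB.

-45 dB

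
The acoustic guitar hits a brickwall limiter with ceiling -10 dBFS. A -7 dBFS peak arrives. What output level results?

At ∞:1, everything above -10 dBFS is held at the ceiling.

-10 dBFS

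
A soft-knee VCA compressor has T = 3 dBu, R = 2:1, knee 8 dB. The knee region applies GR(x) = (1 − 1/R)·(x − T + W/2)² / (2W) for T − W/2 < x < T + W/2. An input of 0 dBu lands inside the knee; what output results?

x − T + W/2 = 0 − 3 + 4 = 1.
GR = (1 − 1/2) × 1² / 16 = 0.5 × 1 / 16 = 0.03125 dB.
Output = 0 − 0.03125 = -0.03125 dBu.

-0.03125 dBu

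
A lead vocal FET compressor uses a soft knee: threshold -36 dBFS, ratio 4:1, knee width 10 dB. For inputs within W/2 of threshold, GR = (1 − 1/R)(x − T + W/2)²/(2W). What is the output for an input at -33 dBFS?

-35.4 dBFS

x − T + W/2 = -33 − (-36) + 5 = 8.
GR = (1 − 1/4) × 8² / 20 = 0.75 × 64 / 20 = 2.4 dB.
Output = -33 − 2.4 = -35.4 dBFS.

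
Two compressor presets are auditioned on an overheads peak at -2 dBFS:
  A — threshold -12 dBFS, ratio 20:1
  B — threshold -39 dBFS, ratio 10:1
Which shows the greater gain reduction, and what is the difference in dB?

A: overshoot 10 dB → output overshoot 0.5 dB → GR 9.5 dB.
B: overshoot 37 dB → output overshoot 3.7 dB → GR 33.3 dB.
B applies 23.8 dB more gain reduction.

B, by 23.8 dB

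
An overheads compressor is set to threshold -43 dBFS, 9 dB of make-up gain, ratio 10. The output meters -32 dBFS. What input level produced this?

Remove make-up: -32 − 9 = -41 dBFS.
Post-compression overshoot = -41 − (-43) = 2 dB.
Undo the ratio: input overshoot = 2 × 10 = 20 dB, giving input = -23 dBFS.

-23 dBFS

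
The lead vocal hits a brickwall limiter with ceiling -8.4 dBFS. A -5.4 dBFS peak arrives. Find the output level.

-8.4 dBFS

A brickwall limiter is an ∞:1 compressor: any input above the ceiling is clamped to -8.4 dBFS.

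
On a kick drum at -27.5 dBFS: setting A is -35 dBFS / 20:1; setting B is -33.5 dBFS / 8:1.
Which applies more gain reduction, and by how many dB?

A: GR = 7.5 − 7.5/20 = 7.125 dB.
B: GR = 6 − 6/8 = 5.25 dB.
A applies 1.875 dB more gain reduction.

A, by 1.875 dB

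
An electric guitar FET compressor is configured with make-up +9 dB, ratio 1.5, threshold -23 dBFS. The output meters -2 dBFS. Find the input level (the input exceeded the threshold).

Before make-up, the level was -2 − 9 = -11 dBFS.
The compressed level sits -11 − (-23) = 12 dB over threshold.
Input overshoot = R × output overshoot = 18 dB → input = -23 + 18 = -5 dBFS.

-5 dBFS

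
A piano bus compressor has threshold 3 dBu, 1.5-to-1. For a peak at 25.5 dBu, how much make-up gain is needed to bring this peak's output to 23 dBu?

The peak compresses to 3 + 22.5/1.5 = 18 dBu.
To reach 23 dBu requires 23 − 18 = 5 dB of make-up.

5 dB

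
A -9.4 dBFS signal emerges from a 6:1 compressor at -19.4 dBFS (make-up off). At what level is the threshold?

-21.4 dBFS

Let T be the threshold. Output overshoot = (input overshoot)/R, so -19.4 − T = (-9.4 − T)/6.
6·(-19.4 − T) = -9.4 − T → 5·T = -116.4 − (-9.4) = -107.
T = -107/5 = -21.4 dBFS.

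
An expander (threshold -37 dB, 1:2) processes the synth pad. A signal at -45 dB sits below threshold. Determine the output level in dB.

-53 dB

Below threshold, a 1:2 expander applies gain = (2−1)×(T − x) of attenuation.
(2−1) × 8 = 8 dB, so output = -45 − 8 = -53 dB.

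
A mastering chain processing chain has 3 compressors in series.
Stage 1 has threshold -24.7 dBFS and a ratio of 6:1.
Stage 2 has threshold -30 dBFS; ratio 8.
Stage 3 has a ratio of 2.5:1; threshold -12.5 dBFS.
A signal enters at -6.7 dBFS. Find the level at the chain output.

Stage 1: -6.7 dBFS is 18 dB over -24.7 dBFS; at 6:1 that becomes 3 dB over, giving -21.7 dBFS.
Stage 2: overshoot 8.3 dB → 8.3/8 = 1.0375 dB → -28.9625 dBFS.
Stage 3: below threshold (-28.9625 ≤ -12.5); passes unchanged; output -28.9625 dBFS.

-28.9625 dBFS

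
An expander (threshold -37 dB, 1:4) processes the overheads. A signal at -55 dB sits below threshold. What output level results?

-109 dB

The input is 18 dB below the -37 dB threshold.
A 1:4 expander multiplies undershoot by 4: 18 × 4 = 72 dB below threshold.
Output = -37 − 72 = -109 dB.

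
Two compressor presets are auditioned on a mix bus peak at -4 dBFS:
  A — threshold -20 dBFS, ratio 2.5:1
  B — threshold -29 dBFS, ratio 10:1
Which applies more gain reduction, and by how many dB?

B, by 12.9 dB

A: GR = 16 − 16/2.5 = 9.6 dB.
B: GR = 25 − 25/10 = 22.5 dB.
B applies 12.9 dB more gain reduction.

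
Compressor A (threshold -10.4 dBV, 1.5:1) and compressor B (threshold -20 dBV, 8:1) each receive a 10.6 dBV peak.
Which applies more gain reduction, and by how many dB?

A: 21 dB over, compressed to 14 dB over, so 7 dB of GR.
B: 30.6 dB over, compressed to 3.825 dB over, so 26.775 dB of GR.
Difference: 19.775 dB in favour of B.

B, by 19.775 dB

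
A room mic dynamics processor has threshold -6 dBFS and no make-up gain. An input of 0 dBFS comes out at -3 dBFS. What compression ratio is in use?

2:1

Input overshoot = 0 − (-6) = 6 dB; output overshoot = -3 − (-6) = 3 dB.
Ratio = 6 / 3 = 2.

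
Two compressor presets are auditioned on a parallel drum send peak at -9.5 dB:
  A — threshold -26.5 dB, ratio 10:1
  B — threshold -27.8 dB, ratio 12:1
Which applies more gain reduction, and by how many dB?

B, by 1.475 dB

A: 17 dB over, compressed to 1.7 dB over, so 15.3 dB of GR.
B: 18.3 dB over, compressed to 1.525 dB over, so 16.775 dB of GR.
B applies 1.475 dB more gain reduction.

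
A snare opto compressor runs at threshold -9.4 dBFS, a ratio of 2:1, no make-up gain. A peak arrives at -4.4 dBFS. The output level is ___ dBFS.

The input is 5 dB above the -9.4 dBFS threshold.
The 5 dB excess becomes 2.5 dB after 2:1 reduction.
Output = -9.4 + 2.5 = -6.9 dBFS.

-6.9 dBFS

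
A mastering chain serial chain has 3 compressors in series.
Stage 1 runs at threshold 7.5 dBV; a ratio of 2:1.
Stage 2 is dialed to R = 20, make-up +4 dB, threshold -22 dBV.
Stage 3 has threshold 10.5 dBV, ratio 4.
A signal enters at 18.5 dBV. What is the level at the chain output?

-16.25 dBV

Stage 1: 11 dB above 7.5 dBV, reduced 2:1 to 5.5 dB above → 13 dBV.
Stage 2: 35 dB above -22 dBV, reduced 20:1 to 1.75 dB above → -20.25 dBV; +4 dB make-up → -16.25 dBV.
Stage 3: below threshold (-16.25 ≤ 10.5); passes unchanged; output -16.25 dBV.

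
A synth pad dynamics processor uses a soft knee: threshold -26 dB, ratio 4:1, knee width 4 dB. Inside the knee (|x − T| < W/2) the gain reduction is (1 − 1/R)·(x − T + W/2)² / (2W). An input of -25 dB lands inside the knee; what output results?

x − T + W/2 = -25 − (-26) + 2 = 3.
GR = (1 − 1/4) × 3² / 8 = 0.75 × 9 / 8 = 0.84375 dB.
Output = -25 − 0.84375 = -25.84375 dB.

-25.84375 dB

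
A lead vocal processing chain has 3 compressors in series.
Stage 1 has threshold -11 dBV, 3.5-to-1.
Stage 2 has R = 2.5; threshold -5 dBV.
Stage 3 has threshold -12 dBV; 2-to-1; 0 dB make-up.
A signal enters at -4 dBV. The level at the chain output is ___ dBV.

-10.5 dBV

Stage 1: -4 dBV is 7 dB over -11 dBV; at 3.5:1 that becomes 2 dB over, giving -9 dBV.
Stage 2: -9 dBV ≤ -5 dBV, so stage 2 doesn't engage; output -9 dBV.
Stage 3: overshoot 3 dB → 3/2 = 1.5 dB → -10.5 dBV.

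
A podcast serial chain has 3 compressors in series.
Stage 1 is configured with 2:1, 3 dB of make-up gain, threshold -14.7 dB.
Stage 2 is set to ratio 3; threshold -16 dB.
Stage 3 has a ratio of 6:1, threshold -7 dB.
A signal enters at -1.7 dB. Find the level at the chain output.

-12.4 dB

Stage 1: -1.7 dB is 13 dB over -14.7 dB; at 2:1 that becomes 6.5 dB over, giving -8.2 dB; +3 dB make-up → -5.2 dB.
Stage 2: -5.2 dB is 10.8 dB over -16 dB; at 3:1 that becomes 3.6 dB over, giving -12.4 dB.
Stage 3: -12.4 dB is at or below the -7 dB threshold — no compression; output -12.4 dB.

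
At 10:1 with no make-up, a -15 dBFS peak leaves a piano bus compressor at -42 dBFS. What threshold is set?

-45 dBFS

Let T be the threshold. Output overshoot = (input overshoot)/R, so -42 − T = (-15 − T)/10.
10·(-42 − T) = -15 − T → 9·T = -420 − (-15) = -405.
T = -405/9 = -45 dBFS.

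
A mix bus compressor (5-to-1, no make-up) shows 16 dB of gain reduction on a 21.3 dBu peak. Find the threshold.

1.3 dBu

Input is 20 dB above T (since output overshoot × R = input overshoot: (5.3 − T)·5 = 21.3 − T gives T = 1.3 dBu).
Check: 1.3 + (21.3 − 1.3)/5 = 1.3 + 4 = 5.3 dBu. ✓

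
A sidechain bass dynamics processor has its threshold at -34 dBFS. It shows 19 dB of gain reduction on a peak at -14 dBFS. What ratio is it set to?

Input overshoot = -14 − (-34) = 20 dB.
Output overshoot = 20 − 19 = 1 dB.
Ratio = input overshoot / output overshoot = 20 / 1 = 20.

20:1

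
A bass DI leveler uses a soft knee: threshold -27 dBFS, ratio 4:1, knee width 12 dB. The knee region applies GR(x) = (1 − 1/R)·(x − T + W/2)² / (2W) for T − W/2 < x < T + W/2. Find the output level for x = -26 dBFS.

x − T + W/2 = -26 − (-27) + 6 = 7.
GR = (1 − 1/4) × 7² / 24 = 0.75 × 49 / 24 = 1.53125 dB.
Output = -26 − 1.53125 = -27.53125 dBFS.

-27.53125 dBFS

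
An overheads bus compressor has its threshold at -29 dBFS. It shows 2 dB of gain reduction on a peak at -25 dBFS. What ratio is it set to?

2:1

Input overshoot = -25 − (-29) = 4 dB.
Output overshoot = 4 − 2 = 2 dB.
Ratio = input overshoot / output overshoot = 4 / 2 = 2.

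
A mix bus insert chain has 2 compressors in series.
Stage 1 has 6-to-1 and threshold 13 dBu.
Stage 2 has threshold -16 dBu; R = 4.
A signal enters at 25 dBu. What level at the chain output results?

-8.25 dBu

Stage 1: 12 dB above 13 dBu, reduced 6:1 to 2 dB above → 15 dBu.
Stage 2: 31 dB above -16 dBu, reduced 4:1 to 7.75 dB above → -8.25 dBu.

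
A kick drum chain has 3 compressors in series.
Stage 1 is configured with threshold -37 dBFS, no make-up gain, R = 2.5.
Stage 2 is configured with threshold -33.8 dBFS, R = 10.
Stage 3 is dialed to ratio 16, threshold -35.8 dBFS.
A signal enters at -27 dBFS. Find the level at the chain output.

Stage 1: -27 dBFS is 10 dB over -37 dBFS; at 2.5:1 that becomes 4 dB over, giving -33 dBFS.
Stage 2: 0.8 dB above -33.8 dBFS, reduced 10:1 to 0.08 dB above → -33.72 dBFS.
Stage 3: -33.72 dBFS is 2.08 dB over -35.8 dBFS; at 16:1 that becomes 0.13 dB over, giving -35.67 dBFS.

-35.67 dBFS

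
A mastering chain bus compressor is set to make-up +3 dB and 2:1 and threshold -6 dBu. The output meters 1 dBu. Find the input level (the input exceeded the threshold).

Before make-up, the level was 1 − 3 = -2 dBu.
The compressed level sits -2 − (-6) = 4 dB over threshold.
Input overshoot = R × output overshoot = 8 dB → input = -6 + 8 = 2 dBu.

2 dBu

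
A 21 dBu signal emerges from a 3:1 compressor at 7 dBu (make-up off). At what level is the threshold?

0 dBu

Gain reduction = 21 − 7 = 14 dB; output overshoot = GR / (R − 1) = 14 / 2 = 7 dB.
Threshold = output − output overshoot = 7 − 7 = 0 dBu.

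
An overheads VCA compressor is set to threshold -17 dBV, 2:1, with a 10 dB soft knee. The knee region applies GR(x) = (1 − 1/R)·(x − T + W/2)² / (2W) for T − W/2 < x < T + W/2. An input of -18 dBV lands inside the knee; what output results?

x − T + W/2 = -18 − (-17) + 5 = 4.
GR = (1 − 1/2) × 4² / 20 = 0.5 × 16 / 20 = 0.4 dB.
Output = -18 − 0.4 = -18.4 dBV.

-18.4 dBV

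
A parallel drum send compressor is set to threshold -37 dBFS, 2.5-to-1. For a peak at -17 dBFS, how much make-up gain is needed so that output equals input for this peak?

12 dB

The peak compresses to -37 + 20/2.5 = -29 dBFS.
To reach -17 dBFS requires -17 − (-29) = 12 dB of make-up.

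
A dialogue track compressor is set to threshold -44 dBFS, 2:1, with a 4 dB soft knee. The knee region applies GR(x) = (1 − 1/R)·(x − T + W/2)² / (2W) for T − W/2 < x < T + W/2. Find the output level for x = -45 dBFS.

-45.0625 dBFS

x − T + W/2 = -45 − (-44) + 2 = 1.
GR = (1 − 1/2) × 1² / 8 = 0.5 × 1 / 8 = 0.0625 dB.
Output = -45 − 0.0625 = -45.0625 dBFS.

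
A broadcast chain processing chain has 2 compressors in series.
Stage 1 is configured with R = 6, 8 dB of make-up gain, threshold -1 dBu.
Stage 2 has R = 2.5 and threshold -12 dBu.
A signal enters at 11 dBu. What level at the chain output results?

-3.6 dBu

Stage 1: 12 dB above -1 dBu, reduced 6:1 to 2 dB above → 1 dBu; +8 dB make-up → 9 dBu.
Stage 2: overshoot 21 dB → 21/2.5 = 8.4 dB → -3.6 dBu.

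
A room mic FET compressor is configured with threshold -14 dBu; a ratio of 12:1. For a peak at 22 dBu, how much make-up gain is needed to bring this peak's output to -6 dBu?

5 dB

Overshoot 36 dB → 36/12 = 3 dB after compression, so the compressed level is -14 + 3 = -11 dBu.
Make-up = target − compressed = -6 − (-11) = 5 dB.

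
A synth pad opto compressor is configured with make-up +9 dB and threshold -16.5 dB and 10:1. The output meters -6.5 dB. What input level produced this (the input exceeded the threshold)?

-6.5 dB

Remove make-up: -6.5 − 9 = -15.5 dB.
The compressed level sits -15.5 − (-16.5) = 1 dB over threshold.
Input overshoot = R × output overshoot = 10 dB → input = -16.5 + 10 = -6.5 dB.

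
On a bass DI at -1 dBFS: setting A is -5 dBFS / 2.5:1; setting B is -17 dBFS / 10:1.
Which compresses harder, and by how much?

B, by 12 dB

A: GR = 4 − 4/2.5 = 2.4 dB.
B: GR = 16 − 16/10 = 14.4 dB.
B reduces 12 dB more.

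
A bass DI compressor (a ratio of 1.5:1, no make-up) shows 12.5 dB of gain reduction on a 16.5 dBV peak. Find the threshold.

Input is 37.5 dB above T (since output overshoot × R = input overshoot: (4 − T)·1.5 = 16.5 − T gives T = -21 dBV).
Check: -21 + (16.5 − (-21))/1.5 = -21 + 25 = 4 dBV. ✓

-21 dBV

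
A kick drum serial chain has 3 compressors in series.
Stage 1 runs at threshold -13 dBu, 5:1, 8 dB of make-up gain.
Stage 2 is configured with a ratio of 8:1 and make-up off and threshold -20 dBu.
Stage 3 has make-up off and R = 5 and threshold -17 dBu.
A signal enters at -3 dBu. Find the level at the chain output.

Stage 1: overshoot 10 dB → 10/5 = 2 dB → -11 dBu; +8 dB make-up → -3 dBu.
Stage 2: 17 dB above -20 dBu, reduced 8:1 to 2.125 dB above → -17.875 dBu.
Stage 3: -17.875 dBu is at or below the -17 dBu threshold — no compression; output -17.875 dBu.

-17.875 dBu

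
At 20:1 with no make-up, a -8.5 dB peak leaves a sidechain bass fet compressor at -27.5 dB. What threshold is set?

Let T be the threshold. Output overshoot = (input overshoot)/R, so -27.5 − T = (-8.5 − T)/20.
20·(-27.5 − T) = -8.5 − T → 19·T = -550 − (-8.5) = -541.5.
T = -541.5/19 = -28.5 dB.

-28.5 dB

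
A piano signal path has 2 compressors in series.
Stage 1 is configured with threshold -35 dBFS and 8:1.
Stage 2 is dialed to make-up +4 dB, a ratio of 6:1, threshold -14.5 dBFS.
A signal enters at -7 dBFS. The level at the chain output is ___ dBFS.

-27.5 dBFS

Stage 1: overshoot 28 dB → 28/8 = 3.5 dB → -31.5 dBFS.
Stage 2: -31.5 dBFS is at or below the -14.5 dBFS threshold — no compression; make-up brings it to -27.5 dBFS.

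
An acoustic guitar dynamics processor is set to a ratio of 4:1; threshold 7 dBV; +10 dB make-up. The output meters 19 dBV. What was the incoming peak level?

15 dBV

Remove make-up: 19 − 10 = 9 dBV.
That's 2 dB above the 7 dBV threshold.
Undo the ratio: input overshoot = 2 × 4 = 8 dB, giving input = 15 dBV.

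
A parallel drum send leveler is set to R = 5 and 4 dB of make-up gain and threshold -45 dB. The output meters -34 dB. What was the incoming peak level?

-10 dB

Remove make-up: -34 − 4 = -38 dB.
That's 7 dB above the -45 dB threshold.
Before 5:1 compression the overshoot was 7 × 5 = 35 dB, so input = -45 + 35 = -10 dB.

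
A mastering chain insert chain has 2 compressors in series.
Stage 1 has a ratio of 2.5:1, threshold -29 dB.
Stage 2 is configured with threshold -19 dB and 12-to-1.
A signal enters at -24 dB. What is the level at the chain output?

-27 dB

Stage 1: overshoot 5 dB → 5/2.5 = 2 dB → -27 dB.
Stage 2: -27 dB is at or below the -19 dB threshold — no compression; output -27 dB.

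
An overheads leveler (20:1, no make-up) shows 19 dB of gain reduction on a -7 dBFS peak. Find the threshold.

-27 dBFS

Gain reduction = -7 − (-26) = 19 dB; output overshoot = GR / (R − 1) = 19 / 19 = 1 dB.
Threshold = output − output overshoot = -26 − 1 = -27 dBFS.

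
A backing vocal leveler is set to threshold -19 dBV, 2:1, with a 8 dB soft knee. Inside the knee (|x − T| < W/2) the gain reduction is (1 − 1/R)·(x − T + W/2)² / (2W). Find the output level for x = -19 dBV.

-19.5 dBV

x − T + W/2 = -19 − (-19) + 4 = 4.
GR = (1 − 1/2) × 4² / 16 = 0.5 × 16 / 16 = 0.5 dB.
Output = -19 − 0.5 = -19.5 dBV.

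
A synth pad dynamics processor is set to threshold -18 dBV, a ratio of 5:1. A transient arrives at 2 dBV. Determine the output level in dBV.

-14 dBV

The input is 20 dB above the -18 dBV threshold.
At 5:1 the overshoot is divided by 5, leaving 4 dB above threshold.
Output = -18 + 4 = -14 dBV.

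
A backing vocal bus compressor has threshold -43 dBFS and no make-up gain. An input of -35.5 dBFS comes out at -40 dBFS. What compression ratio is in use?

Input overshoot = -35.5 − (-43) = 7.5 dB; output overshoot = -40 − (-43) = 3 dB.
Ratio = 7.5 / 3 = 2.5.

2.5:1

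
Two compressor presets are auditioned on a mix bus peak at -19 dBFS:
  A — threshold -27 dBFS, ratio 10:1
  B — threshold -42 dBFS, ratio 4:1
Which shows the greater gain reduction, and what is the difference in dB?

A: overshoot 8 dB → output overshoot 0.8 dB → GR 7.2 dB.
B: overshoot 23 dB → output overshoot 5.75 dB → GR 17.25 dB.
Difference: 10.05 dB in favour of B.

B, by 10.05 dB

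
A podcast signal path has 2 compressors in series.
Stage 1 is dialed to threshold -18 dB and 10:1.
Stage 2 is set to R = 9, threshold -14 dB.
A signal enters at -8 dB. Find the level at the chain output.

-17 dB

Stage 1: overshoot 10 dB → 10/10 = 1 dB → -17 dB.
Stage 2: below threshold (-17 ≤ -14); passes unchanged; output -17 dB.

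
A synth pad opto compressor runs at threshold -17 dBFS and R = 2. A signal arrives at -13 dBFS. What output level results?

-13 dBFS sits 4 dB over threshold.
The 4 dB excess becomes 2 dB after 2:1 reduction.
That puts the output at -15 dBFS.

-15 dBFS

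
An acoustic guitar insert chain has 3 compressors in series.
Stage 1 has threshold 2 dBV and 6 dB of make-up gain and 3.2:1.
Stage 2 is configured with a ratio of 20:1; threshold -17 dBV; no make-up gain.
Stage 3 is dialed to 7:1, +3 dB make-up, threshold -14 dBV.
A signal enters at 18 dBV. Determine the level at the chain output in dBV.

Stage 1: overshoot 16 dB → 16/3.2 = 5 dB → 7 dBV; +6 dB make-up → 13 dBV.
Stage 2: overshoot 30 dB → 30/20 = 1.5 dB → -15.5 dBV.
Stage 3: -15.5 dBV ≤ -14 dBV, so stage 3 doesn't engage; make-up brings it to -12.5 dBV.

-12.5 dBV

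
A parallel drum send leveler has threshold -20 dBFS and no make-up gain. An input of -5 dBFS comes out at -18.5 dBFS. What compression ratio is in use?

10:1

Input overshoot = -5 − (-20) = 15 dB; output overshoot = -18.5 − (-20) = 1.5 dB.
Ratio = 15 / 1.5 = 10.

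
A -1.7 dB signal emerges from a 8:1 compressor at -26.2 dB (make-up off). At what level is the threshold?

Let T be the threshold. Output overshoot = (input overshoot)/R, so -26.2 − T = (-1.7 − T)/8.
8·(-26.2 − T) = -1.7 − T → 7·T = -209.6 − (-1.7) = -207.9.
T = -207.9/7 = -29.7 dB.

-29.7 dB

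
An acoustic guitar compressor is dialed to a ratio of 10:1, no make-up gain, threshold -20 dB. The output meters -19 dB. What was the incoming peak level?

Post-compression overshoot = -19 − (-20) = 1 dB.
Before 10:1 compression the overshoot was 1 × 10 = 10 dB, so input = -20 + 10 = -10 dB.

-10 dB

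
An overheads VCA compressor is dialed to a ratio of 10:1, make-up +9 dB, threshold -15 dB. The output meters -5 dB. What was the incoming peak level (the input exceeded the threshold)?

Remove make-up: -5 − 9 = -14 dB.
The compressed level sits -14 − (-15) = 1 dB over threshold.
Before 10:1 compression the overshoot was 1 × 10 = 10 dB, so input = -15 + 10 = -5 dB.

-5 dB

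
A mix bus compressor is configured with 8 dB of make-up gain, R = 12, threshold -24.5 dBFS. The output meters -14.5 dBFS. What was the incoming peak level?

Remove make-up: -14.5 − 8 = -22.5 dBFS.
The compressed level sits -22.5 − (-24.5) = 2 dB over threshold.
Input overshoot = R × output overshoot = 24 dB → input = -24.5 + 24 = -0.5 dBFS.

-0.5 dBFS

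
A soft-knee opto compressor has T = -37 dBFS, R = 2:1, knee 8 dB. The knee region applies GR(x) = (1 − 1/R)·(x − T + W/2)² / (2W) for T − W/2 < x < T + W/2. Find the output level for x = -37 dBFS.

x − T + W/2 = -37 − (-37) + 4 = 4.
GR = (1 − 1/2) × 4² / 16 = 0.5 × 16 / 16 = 0.5 dB.
Output = -37 − 0.5 = -37.5 dBFS.

-37.5 dBFS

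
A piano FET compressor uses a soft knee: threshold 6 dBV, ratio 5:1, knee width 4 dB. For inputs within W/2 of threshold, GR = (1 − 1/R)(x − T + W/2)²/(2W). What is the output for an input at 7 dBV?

x − T + W/2 = 7 − 6 + 2 = 3.
GR = (1 − 1/5) × 3² / 8 = 0.8 × 9 / 8 = 0.9 dB.
Output = 7 − 0.9 = 6.1 dBV.

6.1 dBV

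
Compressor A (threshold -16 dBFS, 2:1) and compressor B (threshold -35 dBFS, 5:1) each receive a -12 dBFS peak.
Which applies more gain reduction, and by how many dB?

B, by 16.4 dB

A: overshoot 4 dB → output overshoot 2 dB → GR 2 dB.
B: overshoot 23 dB → output overshoot 4.6 dB → GR 18.4 dB.
B applies 16.4 dB more gain reduction.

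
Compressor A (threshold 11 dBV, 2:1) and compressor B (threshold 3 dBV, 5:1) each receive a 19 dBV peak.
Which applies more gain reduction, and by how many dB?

A: overshoot 8 dB → output overshoot 4 dB → GR 4 dB.
B: overshoot 16 dB → output overshoot 3.2 dB → GR 12.8 dB.
B applies 8.8 dB more gain reduction.

B, by 8.8 dB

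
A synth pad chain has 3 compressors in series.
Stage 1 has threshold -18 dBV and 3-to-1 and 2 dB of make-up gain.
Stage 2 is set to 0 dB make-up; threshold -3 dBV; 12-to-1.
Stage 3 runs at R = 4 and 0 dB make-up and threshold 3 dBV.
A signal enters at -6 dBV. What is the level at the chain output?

-12 dBV

Stage 1: -6 dBV is 12 dB over -18 dBV; at 3:1 that becomes 4 dB over, giving -14 dBV; +2 dB make-up → -12 dBV.
Stage 2: -12 dBV is at or below the -3 dBV threshold — no compression; output -12 dBV.
Stage 3: -12 dBV ≤ 3 dBV, so stage 3 doesn't engage; output -12 dBV.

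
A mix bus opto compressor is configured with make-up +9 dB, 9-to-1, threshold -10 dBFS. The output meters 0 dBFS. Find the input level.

Stripping the +9 dB make-up gives -9 dBFS at the gain stage.
The compressed level sits -9 − (-10) = 1 dB over threshold.
Input overshoot = R × output overshoot = 9 dB → input = -10 + 9 = -1 dBFS.

-1 dBFS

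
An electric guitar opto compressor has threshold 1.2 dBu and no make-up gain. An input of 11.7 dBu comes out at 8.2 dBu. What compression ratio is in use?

1.5:1

Input overshoot = 11.7 − 1.2 = 10.5 dB; output overshoot = 8.2 − 1.2 = 7 dB.
Ratio = 10.5 / 7 = 1.5.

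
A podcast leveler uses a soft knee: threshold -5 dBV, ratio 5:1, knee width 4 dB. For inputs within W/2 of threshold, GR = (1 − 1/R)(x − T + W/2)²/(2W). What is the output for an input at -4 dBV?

x − T + W/2 = -4 − (-5) + 2 = 3.
GR = (1 − 1/5) × 3² / 8 = 0.8 × 9 / 8 = 0.9 dB.
Output = -4 − 0.9 = -4.9 dBV.

-4.9 dBV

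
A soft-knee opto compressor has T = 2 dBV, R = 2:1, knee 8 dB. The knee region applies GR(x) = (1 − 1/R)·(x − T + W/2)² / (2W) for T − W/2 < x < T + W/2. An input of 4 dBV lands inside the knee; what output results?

x − T + W/2 = 4 − 2 + 4 = 6.
GR = (1 − 1/2) × 6² / 16 = 0.5 × 36 / 16 = 1.125 dB.
Output = 4 − 1.125 = 2.875 dBV.

2.875 dBV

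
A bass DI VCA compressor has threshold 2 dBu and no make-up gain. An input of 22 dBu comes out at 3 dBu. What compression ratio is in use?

20:1

Input overshoot = 22 − 2 = 20 dB; output overshoot = 3 − 2 = 1 dB.
Ratio = 20 / 1 = 20.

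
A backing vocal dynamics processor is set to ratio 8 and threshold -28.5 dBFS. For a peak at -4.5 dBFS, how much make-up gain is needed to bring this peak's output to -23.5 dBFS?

2 dB

The peak compresses to -28.5 + 24/8 = -25.5 dBFS.
To reach -23.5 dBFS requires -23.5 − (-25.5) = 2 dB of make-up.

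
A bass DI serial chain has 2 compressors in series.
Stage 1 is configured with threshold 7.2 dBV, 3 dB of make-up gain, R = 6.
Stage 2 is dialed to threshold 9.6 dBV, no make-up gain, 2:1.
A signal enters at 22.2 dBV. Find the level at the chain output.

Stage 1: 15 dB above 7.2 dBV, reduced 6:1 to 2.5 dB above → 9.7 dBV; +3 dB make-up → 12.7 dBV.
Stage 2: overshoot 3.1 dB → 3.1/2 = 1.55 dB → 11.15 dBV.

11.15 dBV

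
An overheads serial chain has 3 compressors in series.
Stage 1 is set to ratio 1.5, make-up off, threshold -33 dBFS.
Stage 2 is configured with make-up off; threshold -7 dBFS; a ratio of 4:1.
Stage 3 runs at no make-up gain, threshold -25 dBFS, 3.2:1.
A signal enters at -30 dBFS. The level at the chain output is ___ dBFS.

Stage 1: 3 dB above -33 dBFS, reduced 1.5:1 to 2 dB above → -31 dBFS.
Stage 2: -31 dBFS ≤ -7 dBFS, so stage 2 doesn't engage; output -31 dBFS.
Stage 3: -31 dBFS ≤ -25 dBFS, so stage 3 doesn't engage; output -31 dBFS.

-31 dBFS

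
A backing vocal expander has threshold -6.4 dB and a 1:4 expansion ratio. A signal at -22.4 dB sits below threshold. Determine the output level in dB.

-70.4 dB

Undershoot = (-6.4) − (-22.4) = 16 dB.
At 1:4, that expands to 64 dB under threshold.
Output = -6.4 − 64 = -70.4 dB.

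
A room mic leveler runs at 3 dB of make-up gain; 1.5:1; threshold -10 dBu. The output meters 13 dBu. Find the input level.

Before make-up, the level was 13 − 3 = 10 dBu.
Post-compression overshoot = 10 − (-10) = 20 dB.
Undo the ratio: input overshoot = 20 × 1.5 = 30 dB, giving input = 20 dBu.

20 dBu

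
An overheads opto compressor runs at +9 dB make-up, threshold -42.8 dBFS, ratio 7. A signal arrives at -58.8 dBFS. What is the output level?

-58.8 dBFS is 16 dB below the -42.8 dBFS threshold, so no gain reduction is applied.
Make-up gain adds 9 dB: -58.8 + 9 = -49.8 dBFS.

-49.8 dBFS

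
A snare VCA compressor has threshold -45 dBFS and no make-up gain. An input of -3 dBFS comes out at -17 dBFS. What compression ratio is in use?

Input overshoot = -3 − (-45) = 42 dB; output overshoot = -17 − (-45) = 28 dB.
Ratio = 42 / 28 = 1.5.

1.5:1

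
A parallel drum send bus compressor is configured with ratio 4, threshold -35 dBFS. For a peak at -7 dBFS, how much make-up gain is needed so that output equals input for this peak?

21 dB

Without make-up, output = threshold + overshoot/4 = -35 + 7 = -28 dBFS.
Gap to target: 21 dB.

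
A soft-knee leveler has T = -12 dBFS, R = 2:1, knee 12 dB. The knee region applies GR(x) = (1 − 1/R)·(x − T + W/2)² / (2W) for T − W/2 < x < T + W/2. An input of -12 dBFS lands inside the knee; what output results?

x − T + W/2 = -12 − (-12) + 6 = 6.
GR = (1 − 1/2) × 6² / 24 = 0.5 × 36 / 24 = 0.75 dB.
Output = -12 − 0.75 = -12.75 dBFS.

-12.75 dBFS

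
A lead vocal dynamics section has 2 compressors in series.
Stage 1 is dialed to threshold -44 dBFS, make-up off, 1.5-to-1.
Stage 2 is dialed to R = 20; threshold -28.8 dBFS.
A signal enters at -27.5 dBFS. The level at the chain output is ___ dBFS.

-33 dBFS

Stage 1: overshoot 16.5 dB → 16.5/1.5 = 11 dB → -33 dBFS.
Stage 2: -33 dBFS ≤ -28.8 dBFS, so stage 2 doesn't engage; output -33 dBFS.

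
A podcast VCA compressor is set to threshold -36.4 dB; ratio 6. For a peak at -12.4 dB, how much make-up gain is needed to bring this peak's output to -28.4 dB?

Without make-up, output = threshold + overshoot/6 = -36.4 + 4 = -32.4 dB.
Gap to target: 4 dB.

4 dB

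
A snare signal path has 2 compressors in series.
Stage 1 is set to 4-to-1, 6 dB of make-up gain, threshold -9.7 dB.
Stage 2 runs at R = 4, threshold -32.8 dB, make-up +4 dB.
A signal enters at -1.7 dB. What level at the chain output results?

-21.025 dB

Stage 1: -1.7 dB is 8 dB over -9.7 dB; at 4:1 that becomes 2 dB over, giving -7.7 dB; +6 dB make-up → -1.7 dB.
Stage 2: -1.7 dB is 31.1 dB over -32.8 dB; at 4:1 that becomes 7.775 dB over, giving -25.025 dB; +4 dB make-up → -21.025 dB.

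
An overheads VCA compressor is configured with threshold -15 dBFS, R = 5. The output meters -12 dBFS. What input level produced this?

The compressed level sits -12 − (-15) = 3 dB over threshold.
Input overshoot = R × output overshoot = 15 dB → input = -15 + 15 = 0 dBFS.

0 dBFS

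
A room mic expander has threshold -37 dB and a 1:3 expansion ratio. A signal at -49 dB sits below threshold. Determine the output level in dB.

Below threshold, a 1:3 expander applies gain = (3−1)×(T − x) of attenuation.
(3−1) × 12 = 24 dB, so output = -49 − 24 = -73 dB.

-73 dB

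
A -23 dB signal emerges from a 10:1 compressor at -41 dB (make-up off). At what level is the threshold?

-43 dB

Gain reduction = -23 − (-41) = 18 dB; output overshoot = GR / (R − 1) = 18 / 9 = 2 dB.
Threshold = output − output overshoot = -41 − 2 = -43 dB.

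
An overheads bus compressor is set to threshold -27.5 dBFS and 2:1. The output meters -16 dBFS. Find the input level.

-4.5 dBFS

That's 11.5 dB above the -27.5 dBFS threshold.
Before 2:1 compression the overshoot was 11.5 × 2 = 23 dB, so input = -27.5 + 23 = -4.5 dBFS.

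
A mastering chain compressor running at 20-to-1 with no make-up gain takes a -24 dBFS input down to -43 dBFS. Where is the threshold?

-44 dBFS

Input is 20 dB above T (since output overshoot × R = input overshoot: (-43 − T)·20 = -24 − T gives T = -44 dBFS).
Check: -44 + (-24 − (-44))/20 = -44 + 1 = -43 dBFS. ✓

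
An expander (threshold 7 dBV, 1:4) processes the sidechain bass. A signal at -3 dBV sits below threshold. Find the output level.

Undershoot = 7 − (-3) = 10 dB.
At 1:4, that expands to 40 dB under threshold.
Output = 7 − 40 = -33 dBV.

-33 dBV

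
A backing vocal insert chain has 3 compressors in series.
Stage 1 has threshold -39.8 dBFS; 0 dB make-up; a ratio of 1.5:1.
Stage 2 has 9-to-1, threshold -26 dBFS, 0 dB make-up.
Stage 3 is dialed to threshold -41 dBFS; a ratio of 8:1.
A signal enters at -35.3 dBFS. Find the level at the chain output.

-40.475 dBFS

Stage 1: -35.3 dBFS is 4.5 dB over -39.8 dBFS; at 1.5:1 that becomes 3 dB over, giving -36.8 dBFS.
Stage 2: -36.8 dBFS ≤ -26 dBFS, so stage 2 doesn't engage; output -36.8 dBFS.
Stage 3: -36.8 dBFS is 4.2 dB over -41 dBFS; at 8:1 that becomes 0.525 dB over, giving -40.475 dBFS.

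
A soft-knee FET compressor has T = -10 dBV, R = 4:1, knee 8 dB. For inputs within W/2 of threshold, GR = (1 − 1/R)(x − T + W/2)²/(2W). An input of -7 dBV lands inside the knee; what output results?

-9.296875 dBV

x − T + W/2 = -7 − (-10) + 4 = 7.
GR = (1 − 1/4) × 7² / 16 = 0.75 × 49 / 16 = 2.296875 dB.
Output = -7 − 2.296875 = -9.296875 dBV.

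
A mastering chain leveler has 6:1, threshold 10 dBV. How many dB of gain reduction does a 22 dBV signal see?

Overshoot = 22 − 10 = 12 dB.
A 6:1 ratio leaves 2 dB of that excess.
GR = overshoot in − overshoot out = 12 − 2 = 10 dB.

10 dB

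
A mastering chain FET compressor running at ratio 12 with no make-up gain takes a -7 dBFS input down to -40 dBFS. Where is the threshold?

Let T be the threshold. Output overshoot = (input overshoot)/R, so -40 − T = (-7 − T)/12.
12·(-40 − T) = -7 − T → 11·T = -480 − (-7) = -473.
T = -473/11 = -43 dBFS.

-43 dBFS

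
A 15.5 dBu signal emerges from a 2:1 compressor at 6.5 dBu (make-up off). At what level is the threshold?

-2.5 dBu

Let T be the threshold. Output overshoot = (input overshoot)/R, so 6.5 − T = (15.5 − T)/2.
2·(6.5 − T) = 15.5 − T → 1·T = 13 − 15.5 = -2.5.
T = -2.5/1 = -2.5 dBu.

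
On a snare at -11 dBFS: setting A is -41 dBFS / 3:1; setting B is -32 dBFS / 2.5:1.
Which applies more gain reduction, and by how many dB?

A: GR = 30 − 30/3 = 20 dB.
B: GR = 21 − 21/2.5 = 12.6 dB.
A applies 7.4 dB more gain reduction.

A, by 7.4 dB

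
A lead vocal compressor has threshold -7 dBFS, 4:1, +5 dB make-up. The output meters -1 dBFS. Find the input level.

-3 dBFS

Before make-up, the level was -1 − 5 = -6 dBFS.
Post-compression overshoot = -6 − (-7) = 1 dB.
Before 4:1 compression the overshoot was 1 × 4 = 4 dB, so input = -7 + 4 = -3 dBFS.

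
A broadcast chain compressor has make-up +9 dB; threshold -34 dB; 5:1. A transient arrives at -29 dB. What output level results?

-24 dB

-29 dB sits 5 dB over threshold.
At 5:1 the overshoot is divided by 5, leaving 1 dB above threshold.
Output = -34 + 1 = -33 dB; make-up adds 9 dB, giving -24 dB.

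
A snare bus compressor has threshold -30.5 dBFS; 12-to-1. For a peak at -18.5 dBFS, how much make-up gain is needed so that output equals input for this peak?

11 dB

Without make-up, output = threshold + overshoot/12 = -30.5 + 1 = -29.5 dBFS.
Gap to target: 11 dB.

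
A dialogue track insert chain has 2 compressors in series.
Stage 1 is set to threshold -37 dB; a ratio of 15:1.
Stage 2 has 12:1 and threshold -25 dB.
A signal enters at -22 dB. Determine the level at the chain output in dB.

Stage 1: overshoot 15 dB → 15/15 = 1 dB → -36 dB.
Stage 2: -36 dB is at or below the -25 dB threshold — no compression; output -36 dB.

-36 dB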